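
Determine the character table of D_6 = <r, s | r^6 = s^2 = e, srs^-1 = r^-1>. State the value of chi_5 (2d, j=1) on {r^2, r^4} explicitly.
Conjugacy classes: {e} of size 1, {r^3} of size 1, {r^1, r^5} of size 2, {r^2, r^4} of size 2, {s, sr^2, ...} of size 3, {sr, sr^3, ...} of size 3.
Character table:
  irrep \ class              {e} (size 1)  {r^3} (size 1)  {r^1, r^5} (size 2)  {r^2, r^4} (size 2)  {s, sr^2, ...} (size 3)  {sr, sr^3, ...} (size 3)
  chi_1 (triv)               1             1               1                    1                    1                        1                       
  chi_2 (sign: r->1, s->-1)  1             1               1                    1                    -1                       -1                      
  chi_3 (r->-1, s->1)        1             -1              -1                   1                    1                        -1                      
  chi_4 (r->-1, s->-1)       1             -1              -1                   1                    -1                       1                       
  chi_5 (2d, j=1)            2             -2              1                    -1                   0                        0                       
  chi_6 (2d, j=2)            2             2               -1                   -1                   0                        0                       

Spot check: chi_5 (2d, j=1) on {r^2, r^4} = -1.

Why: D_6 has order 2*6 = 12 with 6 conjugacy classes, hence 6 irreducibles. Sum of squared dims 1 + 1 + 1 + 1 + 4 + 4 = 12 = |G|. Linear characters come from the abelianisation; the 2-dimensional irreps have character r^k -> 2*cos(2*pi*j*k/6), reflections -> 0.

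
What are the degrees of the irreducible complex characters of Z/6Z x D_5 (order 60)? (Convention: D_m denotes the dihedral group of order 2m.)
Dimensions: 1, 1, 1, 1, 1, 1, 1, 1, 1, 1, 1, 1, 2, 2, 2, 2, 2, 2, 2, 2, 2, 2, 2, 2

Working: There are 24 irreducibles (= number of conjugacy classes). Their dimensions d_i satisfy sum d_i^2 = |G| = 60: 1 + 1 + 1 + 1 + 1 + 1 + 1 + 1 + 1 + 1 + 1 + 1 + 4 + 4 + 4 + 4 + 4 + 4 + 4 + 4 + 4 + 4 + 4 + 4 = 60. (For the product with Z/6Z: each of the 6 1-dim characters of Z/6Z tensors with each irrep of D_5, giving 6 copies of each D_5-dimension.)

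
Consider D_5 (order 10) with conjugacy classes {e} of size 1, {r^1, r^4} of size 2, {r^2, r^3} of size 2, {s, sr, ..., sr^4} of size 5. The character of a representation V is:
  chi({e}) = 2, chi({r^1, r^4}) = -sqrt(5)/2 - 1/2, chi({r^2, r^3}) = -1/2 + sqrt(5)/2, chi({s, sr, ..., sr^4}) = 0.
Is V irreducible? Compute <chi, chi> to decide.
Irreducible: <chi, chi> = 1.

Justification: <chi, chi> = (1/|G|) sum_C |C| * |chi(C)|^2 = (1/10)[1*|2|^2 + 2*|-sqrt(5)/2 - 1/2|^2 + 2*|-1/2 + sqrt(5)/2|^2 + 5*|0|^2]
  = (1/10)[(4) + (sqrt(5) + 3) + (3 - sqrt(5)) + (0)] = 10/10 = 1.
A character is irreducible iff <chi, chi> = 1, so this representation is irreducible.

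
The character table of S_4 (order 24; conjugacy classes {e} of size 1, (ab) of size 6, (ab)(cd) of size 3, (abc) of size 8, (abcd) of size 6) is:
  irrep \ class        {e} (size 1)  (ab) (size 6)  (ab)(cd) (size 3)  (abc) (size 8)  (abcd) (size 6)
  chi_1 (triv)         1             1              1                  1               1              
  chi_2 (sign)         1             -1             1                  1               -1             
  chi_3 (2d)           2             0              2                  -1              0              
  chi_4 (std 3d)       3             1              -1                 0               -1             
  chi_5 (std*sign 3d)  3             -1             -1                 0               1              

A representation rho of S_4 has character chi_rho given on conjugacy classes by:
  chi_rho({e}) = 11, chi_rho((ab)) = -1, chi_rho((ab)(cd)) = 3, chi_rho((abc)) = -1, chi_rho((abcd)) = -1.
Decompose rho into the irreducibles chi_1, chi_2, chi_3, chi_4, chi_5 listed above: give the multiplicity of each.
Multiplicities: chi_1: 0, chi_2: 1, chi_3: 2, chi_4: 1, chi_5: 1.

Explanation: Use <chi_rho, chi> = (1/|G|) sum_C |C| * chi_rho(C) * conj(chi(C)) with |G| = 24 for each irreducible chi in the table:
  <chi_rho, chi_1> = (1/24)[1*(11)*conj(1) + 6*(-1)*conj(1) + 3*(3)*conj(1) + 8*(-1)*conj(1) + 6*(-1)*conj(1)]
      = (1/24)[(11) + (-6) + (9) + (-8) + (-6)] = 0/24 = 0
  <chi_rho, chi_2> = (1/24)[1*(11)*conj(1) + 6*(-1)*conj(-1) + 3*(3)*conj(1) + 8*(-1)*conj(1) + 6*(-1)*conj(-1)]
      = (1/24)[(11) + (6) + (9) + (-8) + (6)] = 24/24 = 1
  <chi_rho, chi_3> = (1/24)[1*(11)*conj(2) + 6*(-1)*conj(0) + 3*(3)*conj(2) + 8*(-1)*conj(-1) + 6*(-1)*conj(0)]
      = (1/24)[(22) + (0) + (18) + (8) + (0)] = 48/24 = 2
  <chi_rho, chi_4> = (1/24)[1*(11)*conj(3) + 6*(-1)*conj(1) + 3*(3)*conj(-1) + 8*(-1)*conj(0) + 6*(-1)*conj(-1)]
      = (1/24)[(33) + (-6) + (-9) + (0) + (6)] = 24/24 = 1
  <chi_rho, chi_5> = (1/24)[1*(11)*conj(3) + 6*(-1)*conj(-1) + 3*(3)*conj(-1) + 8*(-1)*conj(0) + 6*(-1)*conj(1)]
      = (1/24)[(33) + (6) + (-9) + (0) + (-6)] = 24/24 = 1
Dimension check: dim(rho) = sum (mult * dim) = 0*1 + 1*1 + 2*2 + 1*3 + 1*3 = 11 = chi_rho(e) = 11.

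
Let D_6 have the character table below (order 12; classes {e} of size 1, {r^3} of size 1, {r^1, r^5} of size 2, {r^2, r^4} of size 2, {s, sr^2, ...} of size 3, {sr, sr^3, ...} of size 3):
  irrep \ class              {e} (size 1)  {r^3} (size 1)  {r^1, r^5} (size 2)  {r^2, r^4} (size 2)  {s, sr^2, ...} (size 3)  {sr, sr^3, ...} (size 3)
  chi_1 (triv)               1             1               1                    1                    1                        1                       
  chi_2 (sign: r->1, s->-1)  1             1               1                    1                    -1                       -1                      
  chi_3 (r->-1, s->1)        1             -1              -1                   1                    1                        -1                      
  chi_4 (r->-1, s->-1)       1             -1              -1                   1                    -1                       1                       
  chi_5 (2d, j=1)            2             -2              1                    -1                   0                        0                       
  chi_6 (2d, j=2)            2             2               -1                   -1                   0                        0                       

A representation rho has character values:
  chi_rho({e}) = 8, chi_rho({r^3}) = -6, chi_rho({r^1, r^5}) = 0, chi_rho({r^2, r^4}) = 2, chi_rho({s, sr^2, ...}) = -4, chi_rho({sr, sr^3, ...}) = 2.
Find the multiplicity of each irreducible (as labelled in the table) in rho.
Multiplicities: chi_1: 0, chi_2: 1, chi_3: 0, chi_4: 3, chi_5: 2, chi_6: 0.

Solution. Use <chi_rho, chi> = (1/|G|) sum_C |C| * chi_rho(C) * conj(chi(C)) with |G| = 12 for each irreducible chi in the table:
  <chi_rho, chi_1> = (1/12)[1*(8)*conj(1) + 1*(-6)*conj(1) + 2*(0)*conj(1) + 2*(2)*conj(1) + 3*(-4)*conj(1) + 3*(2)*conj(1)]
      = (1/12)[(8) + (-6) + (0) + (4) + (-12) + (6)] = 0/12 = 0
  <chi_rho, chi_2> = (1/12)[1*(8)*conj(1) + 1*(-6)*conj(1) + 2*(0)*conj(1) + 2*(2)*conj(1) + 3*(-4)*conj(-1) + 3*(2)*conj(-1)]
      = (1/12)[(8) + (-6) + (0) + (4) + (12) + (-6)] = 12/12 = 1
  <chi_rho, chi_3> = (1/12)[1*(8)*conj(1) + 1*(-6)*conj(-1) + 2*(0)*conj(-1) + 2*(2)*conj(1) + 3*(-4)*conj(1) + 3*(2)*conj(-1)]
      = (1/12)[(8) + (6) + (0) + (4) + (-12) + (-6)] = 0/12 = 0
  <chi_rho, chi_4> = (1/12)[1*(8)*conj(1) + 1*(-6)*conj(-1) + 2*(0)*conj(-1) + 2*(2)*conj(1) + 3*(-4)*conj(-1) + 3*(2)*conj(1)]
      = (1/12)[(8) + (6) + (0) + (4) + (12) + (6)] = 36/12 = 3
  <chi_rho, chi_5> = (1/12)[1*(8)*conj(2) + 1*(-6)*conj(-2) + 2*(0)*conj(1) + 2*(2)*conj(-1) + 3*(-4)*conj(0) + 3*(2)*conj(0)]
      = (1/12)[(16) + (12) + (0) + (-4) + (0) + (0)] = 24/12 = 2
  <chi_rho, chi_6> = (1/12)[1*(8)*conj(2) + 1*(-6)*conj(2) + 2*(0)*conj(-1) + 2*(2)*conj(-1) + 3*(-4)*conj(0) + 3*(2)*conj(0)]
      = (1/12)[(16) + (-12) + (0) + (-4) + (0) + (0)] = 0/12 = 0
Dimension check: dim(rho) = sum (mult * dim) = 0*1 + 1*1 + 0*1 + 3*1 + 2*2 + 0*2 = 8 = chi_rho(e) = 8.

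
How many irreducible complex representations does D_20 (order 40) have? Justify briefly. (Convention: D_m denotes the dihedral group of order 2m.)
13

Details: The number of irreducible complex representations of a finite group equals its number of conjugacy classes. D_20 has 13 conjugacy classes (n/2 + 3 for n even), so D_20 (order 40) has exactly 13 irreducible complex representations.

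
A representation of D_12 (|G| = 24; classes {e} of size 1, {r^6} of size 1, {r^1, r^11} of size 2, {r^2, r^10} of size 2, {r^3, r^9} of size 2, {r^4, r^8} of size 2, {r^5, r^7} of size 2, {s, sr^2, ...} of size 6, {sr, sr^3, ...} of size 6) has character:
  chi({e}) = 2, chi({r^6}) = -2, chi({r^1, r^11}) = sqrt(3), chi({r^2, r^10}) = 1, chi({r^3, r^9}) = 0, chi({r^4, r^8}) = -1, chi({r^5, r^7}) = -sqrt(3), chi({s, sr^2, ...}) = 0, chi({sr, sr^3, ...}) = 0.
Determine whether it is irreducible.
Irreducible: <chi, chi> = 1.

<chi, chi> = (1/|G|) sum_C |C| * |chi(C)|^2 = (1/24)[1*|2|^2 + 1*|-2|^2 + 2*|sqrt(3)|^2 + 2*|1|^2 + 2*|0|^2 + 2*|-1|^2 + 2*|-sqrt(3)|^2 + 6*|0|^2 + 6*|0|^2]
  = (1/24)[(4) + (4) + (6) + (2) + (0) + (2) + (6) + (0) + (0)] = 24/24 = 1.
A character is irreducible iff <chi, chi> = 1, so this representation is irreducible.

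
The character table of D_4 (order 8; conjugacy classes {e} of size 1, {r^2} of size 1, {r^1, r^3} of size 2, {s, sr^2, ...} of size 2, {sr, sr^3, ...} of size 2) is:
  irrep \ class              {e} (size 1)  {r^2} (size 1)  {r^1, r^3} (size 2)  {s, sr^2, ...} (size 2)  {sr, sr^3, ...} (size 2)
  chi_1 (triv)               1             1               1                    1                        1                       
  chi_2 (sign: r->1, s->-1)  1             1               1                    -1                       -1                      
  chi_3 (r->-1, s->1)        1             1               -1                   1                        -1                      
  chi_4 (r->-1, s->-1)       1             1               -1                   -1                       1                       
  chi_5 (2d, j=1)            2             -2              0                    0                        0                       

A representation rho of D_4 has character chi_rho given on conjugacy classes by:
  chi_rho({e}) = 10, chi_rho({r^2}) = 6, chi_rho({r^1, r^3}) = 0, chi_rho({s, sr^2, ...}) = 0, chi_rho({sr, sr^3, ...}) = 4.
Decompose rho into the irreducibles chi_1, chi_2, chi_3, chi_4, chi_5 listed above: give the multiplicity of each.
Multiplicities: chi_1: 3, chi_2: 1, chi_3: 1, chi_4: 3, chi_5: 1.

Why: Use <chi_rho, chi> = (1/|G|) sum_C |C| * chi_rho(C) * conj(chi(C)) with |G| = 8 for each irreducible chi in the table:
  <chi_rho, chi_1> = (1/8)[1*(10)*conj(1) + 1*(6)*conj(1) + 2*(0)*conj(1) + 2*(0)*conj(1) + 2*(4)*conj(1)]
      = (1/8)[(10) + (6) + (0) + (0) + (8)] = 24/8 = 3
  <chi_rho, chi_2> = (1/8)[1*(10)*conj(1) + 1*(6)*conj(1) + 2*(0)*conj(1) + 2*(0)*conj(-1) + 2*(4)*conj(-1)]
      = (1/8)[(10) + (6) + (0) + (0) + (-8)] = 8/8 = 1
  <chi_rho, chi_3> = (1/8)[1*(10)*conj(1) + 1*(6)*conj(1) + 2*(0)*conj(-1) + 2*(0)*conj(1) + 2*(4)*conj(-1)]
      = (1/8)[(10) + (6) + (0) + (0) + (-8)] = 8/8 = 1
  <chi_rho, chi_4> = (1/8)[1*(10)*conj(1) + 1*(6)*conj(1) + 2*(0)*conj(-1) + 2*(0)*conj(-1) + 2*(4)*conj(1)]
      = (1/8)[(10) + (6) + (0) + (0) + (8)] = 24/8 = 3
  <chi_rho, chi_5> = (1/8)[1*(10)*conj(2) + 1*(6)*conj(-2) + 2*(0)*conj(0) + 2*(0)*conj(0) + 2*(4)*conj(0)]
      = (1/8)[(20) + (-12) + (0) + (0) + (0)] = 8/8 = 1
Dimension check: dim(rho) = sum (mult * dim) = 3*1 + 1*1 + 1*1 + 3*1 + 1*2 = 10 = chi_rho(e) = 10.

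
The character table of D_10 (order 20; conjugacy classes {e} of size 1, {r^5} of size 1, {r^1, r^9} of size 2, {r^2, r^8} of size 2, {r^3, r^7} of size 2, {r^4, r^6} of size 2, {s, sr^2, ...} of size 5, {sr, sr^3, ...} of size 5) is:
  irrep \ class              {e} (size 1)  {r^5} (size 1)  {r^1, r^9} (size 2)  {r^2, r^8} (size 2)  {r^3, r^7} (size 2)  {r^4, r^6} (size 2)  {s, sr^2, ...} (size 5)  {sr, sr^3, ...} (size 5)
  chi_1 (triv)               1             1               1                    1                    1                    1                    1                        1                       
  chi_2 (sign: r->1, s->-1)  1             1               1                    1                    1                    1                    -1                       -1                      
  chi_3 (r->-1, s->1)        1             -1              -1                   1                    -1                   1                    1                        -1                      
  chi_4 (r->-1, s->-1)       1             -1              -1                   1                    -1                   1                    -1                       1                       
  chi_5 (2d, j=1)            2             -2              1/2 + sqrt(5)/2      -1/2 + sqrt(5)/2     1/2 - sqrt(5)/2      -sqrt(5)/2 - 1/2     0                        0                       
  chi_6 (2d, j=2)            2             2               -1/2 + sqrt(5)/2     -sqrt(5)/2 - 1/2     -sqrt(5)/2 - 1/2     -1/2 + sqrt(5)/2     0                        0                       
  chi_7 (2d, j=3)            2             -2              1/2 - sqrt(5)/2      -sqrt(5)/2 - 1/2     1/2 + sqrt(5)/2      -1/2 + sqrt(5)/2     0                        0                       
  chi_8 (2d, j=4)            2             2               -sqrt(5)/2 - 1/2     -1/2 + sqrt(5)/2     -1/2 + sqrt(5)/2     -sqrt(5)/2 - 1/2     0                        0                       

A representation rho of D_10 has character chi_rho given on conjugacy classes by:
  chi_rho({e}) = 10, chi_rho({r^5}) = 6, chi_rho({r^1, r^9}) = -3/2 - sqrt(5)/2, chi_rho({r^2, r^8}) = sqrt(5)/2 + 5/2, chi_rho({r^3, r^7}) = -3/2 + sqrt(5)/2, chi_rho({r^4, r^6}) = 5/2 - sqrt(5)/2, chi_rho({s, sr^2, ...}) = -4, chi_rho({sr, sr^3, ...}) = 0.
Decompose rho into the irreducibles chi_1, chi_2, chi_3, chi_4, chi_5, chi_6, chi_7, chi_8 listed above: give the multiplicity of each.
Multiplicities: chi_1: 0, chi_2: 2, chi_3: 0, chi_4: 2, chi_5: 0, chi_6: 1, chi_7: 0, chi_8: 2.

Working: Use <chi_rho, chi> = (1/|G|) sum_C |C| * chi_rho(C) * conj(chi(C)) with |G| = 20 for each irreducible chi in the table:
  <chi_rho, chi_1> = (1/20)[1*(10)*conj(1) + 1*(6)*conj(1) + 2*(-3/2 - sqrt(5)/2)*conj(1) + 2*(sqrt(5)/2 + 5/2)*conj(1) + 2*(-3/2 + sqrt(5)/2)*conj(1) + 2*(5/2 - sqrt(5)/2)*conj(1) + 5*(-4)*conj(1) + 5*(0)*conj(1)]
      = (1/20)[(10) + (6) + (-3 - sqrt(5)) + (sqrt(5) + 5) + (-3 + sqrt(5)) + (5 - sqrt(5)) + (-20) + (0)] = 0/20 = 0
  <chi_rho, chi_2> = (1/20)[1*(10)*conj(1) + 1*(6)*conj(1) + 2*(-3/2 - sqrt(5)/2)*conj(1) + 2*(sqrt(5)/2 + 5/2)*conj(1) + 2*(-3/2 + sqrt(5)/2)*conj(1) + 2*(5/2 - sqrt(5)/2)*conj(1) + 5*(-4)*conj(-1) + 5*(0)*conj(-1)]
      = (1/20)[(10) + (6) + (-3 - sqrt(5)) + (sqrt(5) + 5) + (-3 + sqrt(5)) + (5 - sqrt(5)) + (20) + (0)] = 40/20 = 2
  <chi_rho, chi_3> = (1/20)[1*(10)*conj(1) + 1*(6)*conj(-1) + 2*(-3/2 - sqrt(5)/2)*conj(-1) + 2*(sqrt(5)/2 + 5/2)*conj(1) + 2*(-3/2 + sqrt(5)/2)*conj(-1) + 2*(5/2 - sqrt(5)/2)*conj(1) + 5*(-4)*conj(1) + 5*(0)*conj(-1)]
      = (1/20)[(10) + (-6) + (sqrt(5) + 3) + (sqrt(5) + 5) + (3 - sqrt(5)) + (5 - sqrt(5)) + (-20) + (0)] = 0/20 = 0
  <chi_rho, chi_4> = (1/20)[1*(10)*conj(1) + 1*(6)*conj(-1) + 2*(-3/2 - sqrt(5)/2)*conj(-1) + 2*(sqrt(5)/2 + 5/2)*conj(1) + 2*(-3/2 + sqrt(5)/2)*conj(-1) + 2*(5/2 - sqrt(5)/2)*conj(1) + 5*(-4)*conj(-1) + 5*(0)*conj(1)]
      = (1/20)[(10) + (-6) + (sqrt(5) + 3) + (sqrt(5) + 5) + (3 - sqrt(5)) + (5 - sqrt(5)) + (20) + (0)] = 40/20 = 2
  <chi_rho, chi_5> = (1/20)[1*(10)*conj(2) + 1*(6)*conj(-2) + 2*(-3/2 - sqrt(5)/2)*conj(1/2 + sqrt(5)/2) + 2*(sqrt(5)/2 + 5/2)*conj(-1/2 + sqrt(5)/2) + 2*(-3/2 + sqrt(5)/2)*conj(1/2 - sqrt(5)/2) + 2*(5/2 - sqrt(5)/2)*conj(-sqrt(5)/2 - 1/2) + 5*(-4)*conj(0) + 5*(0)*conj(0)]
      = (1/20)[(20) + (-12) + (-2*sqrt(5) - 4) + (2*sqrt(5)) + (-4 + 2*sqrt(5)) + (-2*sqrt(5)) + (0) + (0)] = 0/20 = 0
  <chi_rho, chi_6> = (1/20)[1*(10)*conj(2) + 1*(6)*conj(2) + 2*(-3/2 - sqrt(5)/2)*conj(-1/2 + sqrt(5)/2) + 2*(sqrt(5)/2 + 5/2)*conj(-sqrt(5)/2 - 1/2) + 2*(-3/2 + sqrt(5)/2)*conj(-sqrt(5)/2 - 1/2) + 2*(5/2 - sqrt(5)/2)*conj(-1/2 + sqrt(5)/2) + 5*(-4)*conj(0) + 5*(0)*conj(0)]
      = (1/20)[(20) + (12) + (-sqrt(5) - 1) + (-3*sqrt(5) - 5) + (-1 + sqrt(5)) + (-5 + 3*sqrt(5)) + (0) + (0)] = 20/20 = 1
  <chi_rho, chi_7> = (1/20)[1*(10)*conj(2) + 1*(6)*conj(-2) + 2*(-3/2 - sqrt(5)/2)*conj(1/2 - sqrt(5)/2) + 2*(sqrt(5)/2 + 5/2)*conj(-sqrt(5)/2 - 1/2) + 2*(-3/2 + sqrt(5)/2)*conj(1/2 + sqrt(5)/2) + 2*(5/2 - sqrt(5)/2)*conj(-1/2 + sqrt(5)/2) + 5*(-4)*conj(0) + 5*(0)*conj(0)]
      = (1/20)[(20) + (-12) + (1 + sqrt(5)) + (-3*sqrt(5) - 5) + (1 - sqrt(5)) + (-5 + 3*sqrt(5)) + (0) + (0)] = 0/20 = 0
  <chi_rho, chi_8> = (1/20)[1*(10)*conj(2) + 1*(6)*conj(2) + 2*(-3/2 - sqrt(5)/2)*conj(-sqrt(5)/2 - 1/2) + 2*(sqrt(5)/2 + 5/2)*conj(-1/2 + sqrt(5)/2) + 2*(-3/2 + sqrt(5)/2)*conj(-1/2 + sqrt(5)/2) + 2*(5/2 - sqrt(5)/2)*conj(-sqrt(5)/2 - 1/2) + 5*(-4)*conj(0) + 5*(0)*conj(0)]
      = (1/20)[(20) + (12) + (4 + 2*sqrt(5)) + (2*sqrt(5)) + (4 - 2*sqrt(5)) + (-2*sqrt(5)) + (0) + (0)] = 40/20 = 2
Dimension check: dim(rho) = sum (mult * dim) = 0*1 + 2*1 + 0*1 + 2*1 + 0*2 + 1*2 + 0*2 + 2*2 = 10 = chi_rho(e) = 10.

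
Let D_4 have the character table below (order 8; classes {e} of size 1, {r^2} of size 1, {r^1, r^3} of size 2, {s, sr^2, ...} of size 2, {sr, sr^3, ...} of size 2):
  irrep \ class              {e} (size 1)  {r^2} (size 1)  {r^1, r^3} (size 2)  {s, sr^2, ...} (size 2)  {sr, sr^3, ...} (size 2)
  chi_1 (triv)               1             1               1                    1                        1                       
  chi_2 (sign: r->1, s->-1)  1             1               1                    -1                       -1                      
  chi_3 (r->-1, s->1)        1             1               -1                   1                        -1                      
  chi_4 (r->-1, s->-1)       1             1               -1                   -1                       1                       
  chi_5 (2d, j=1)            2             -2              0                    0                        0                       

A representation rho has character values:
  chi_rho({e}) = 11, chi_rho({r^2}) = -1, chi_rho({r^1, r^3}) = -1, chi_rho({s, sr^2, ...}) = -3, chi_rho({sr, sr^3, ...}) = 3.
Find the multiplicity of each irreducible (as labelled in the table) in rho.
Multiplicities: chi_1: 1, chi_2: 1, chi_3: 0, chi_4: 3, chi_5: 3.

Details: Use <chi_rho, chi> = (1/|G|) sum_C |C| * chi_rho(C) * conj(chi(C)) with |G| = 8 for each irreducible chi in the table:
  <chi_rho, chi_1> = (1/8)[1*(11)*conj(1) + 1*(-1)*conj(1) + 2*(-1)*conj(1) + 2*(-3)*conj(1) + 2*(3)*conj(1)]
      = (1/8)[(11) + (-1) + (-2) + (-6) + (6)] = 8/8 = 1
  <chi_rho, chi_2> = (1/8)[1*(11)*conj(1) + 1*(-1)*conj(1) + 2*(-1)*conj(1) + 2*(-3)*conj(-1) + 2*(3)*conj(-1)]
      = (1/8)[(11) + (-1) + (-2) + (6) + (-6)] = 8/8 = 1
  <chi_rho, chi_3> = (1/8)[1*(11)*conj(1) + 1*(-1)*conj(1) + 2*(-1)*conj(-1) + 2*(-3)*conj(1) + 2*(3)*conj(-1)]
      = (1/8)[(11) + (-1) + (2) + (-6) + (-6)] = 0/8 = 0
  <chi_rho, chi_4> = (1/8)[1*(11)*conj(1) + 1*(-1)*conj(1) + 2*(-1)*conj(-1) + 2*(-3)*conj(-1) + 2*(3)*conj(1)]
      = (1/8)[(11) + (-1) + (2) + (6) + (6)] = 24/8 = 3
  <chi_rho, chi_5> = (1/8)[1*(11)*conj(2) + 1*(-1)*conj(-2) + 2*(-1)*conj(0) + 2*(-3)*conj(0) + 2*(3)*conj(0)]
      = (1/8)[(22) + (2) + (0) + (0) + (0)] = 24/8 = 3
Dimension check: dim(rho) = sum (mult * dim) = 1*1 + 1*1 + 0*1 + 3*1 + 3*2 = 11 = chi_rho(e) = 11.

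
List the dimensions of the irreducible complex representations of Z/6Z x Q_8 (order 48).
Dimensions: 1, 1, 1, 1, 1, 1, 1, 1, 1, 1, 1, 1, 1, 1, 1, 1, 1, 1, 1, 1, 1, 1, 1, 1, 2, 2, 2, 2, 2, 2

Reasoning: There are 30 irreducibles (= number of conjugacy classes). Their dimensions d_i satisfy sum d_i^2 = |G| = 48: 1 + 1 + 1 + 1 + 1 + 1 + 1 + 1 + 1 + 1 + 1 + 1 + 1 + 1 + 1 + 1 + 1 + 1 + 1 + 1 + 1 + 1 + 1 + 1 + 4 + 4 + 4 + 4 + 4 + 4 = 48. (For the product with Z/6Z: each of the 6 1-dim characters of Z/6Z tensors with each irrep of Q_8, giving 6 copies of each Q_8-dimension.)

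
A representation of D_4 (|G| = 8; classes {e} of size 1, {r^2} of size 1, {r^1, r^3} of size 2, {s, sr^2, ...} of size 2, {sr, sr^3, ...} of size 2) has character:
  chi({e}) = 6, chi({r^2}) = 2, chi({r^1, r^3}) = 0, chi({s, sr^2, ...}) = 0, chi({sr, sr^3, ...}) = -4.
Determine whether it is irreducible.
Not irreducible (reducible): <chi, chi> = 9 > 1.

Working: <chi, chi> = (1/|G|) sum_C |C| * |chi(C)|^2 = (1/8)[1*|6|^2 + 1*|2|^2 + 2*|0|^2 + 2*|0|^2 + 2*|-4|^2]
  = (1/8)[(36) + (4) + (0) + (0) + (32)] = 72/8 = 9.
A character is irreducible iff <chi, chi> = 1, so this representation is reducible.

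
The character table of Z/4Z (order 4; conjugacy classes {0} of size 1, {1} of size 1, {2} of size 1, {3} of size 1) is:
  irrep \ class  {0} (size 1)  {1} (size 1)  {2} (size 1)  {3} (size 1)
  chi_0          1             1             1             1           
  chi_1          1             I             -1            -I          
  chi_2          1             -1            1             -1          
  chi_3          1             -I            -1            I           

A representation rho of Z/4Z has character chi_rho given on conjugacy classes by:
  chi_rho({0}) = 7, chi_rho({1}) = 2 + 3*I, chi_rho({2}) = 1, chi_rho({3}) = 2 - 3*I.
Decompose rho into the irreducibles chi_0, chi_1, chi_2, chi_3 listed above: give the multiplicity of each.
Multiplicities: chi_0: 3, chi_1: 3, chi_2: 1, chi_3: 0.

Reasoning: Use <chi_rho, chi> = (1/|G|) sum_C |C| * chi_rho(C) * conj(chi(C)) with |G| = 4 for each irreducible chi in the table:
  <chi_rho, chi_0> = (1/4)[1*(7)*conj(1) + 1*(2 + 3*I)*conj(1) + 1*(1)*conj(1) + 1*(2 - 3*I)*conj(1)]
      = (1/4)[(7) + (2 + 3*I) + (1) + (2 - 3*I)] = 12/4 = 3
  <chi_rho, chi_1> = (1/4)[1*(7)*conj(1) + 1*(2 + 3*I)*conj(I) + 1*(1)*conj(-1) + 1*(2 - 3*I)*conj(-I)]
      = (1/4)[(7) + (3 - 2*I) + (-1) + (3 + 2*I)] = 12/4 = 3
  <chi_rho, chi_2> = (1/4)[1*(7)*conj(1) + 1*(2 + 3*I)*conj(-1) + 1*(1)*conj(1) + 1*(2 - 3*I)*conj(-1)]
      = (1/4)[(7) + (-2 - 3*I) + (1) + (-2 + 3*I)] = 4/4 = 1
  <chi_rho, chi_3> = (1/4)[1*(7)*conj(1) + 1*(2 + 3*I)*conj(-I) + 1*(1)*conj(-1) + 1*(2 - 3*I)*conj(I)]
      = (1/4)[(7) + (-3 + 2*I) + (-1) + (-3 - 2*I)] = 0/4 = 0
(Exp terms are combined using exp(i*s)*conj(exp(i*t)) = exp(i*(s-t)), and sums of them are collapsed using the identity that for every m > 1 the m distinct m-th roots of unity sum to 0, e.g. 1 + exp(2*I*pi/3) + exp(-2*I*pi/3) = 0.)
Dimension check: dim(rho) = sum (mult * dim) = 3*1 + 3*1 + 1*1 + 0*1 = 7 = chi_rho(e) = 7.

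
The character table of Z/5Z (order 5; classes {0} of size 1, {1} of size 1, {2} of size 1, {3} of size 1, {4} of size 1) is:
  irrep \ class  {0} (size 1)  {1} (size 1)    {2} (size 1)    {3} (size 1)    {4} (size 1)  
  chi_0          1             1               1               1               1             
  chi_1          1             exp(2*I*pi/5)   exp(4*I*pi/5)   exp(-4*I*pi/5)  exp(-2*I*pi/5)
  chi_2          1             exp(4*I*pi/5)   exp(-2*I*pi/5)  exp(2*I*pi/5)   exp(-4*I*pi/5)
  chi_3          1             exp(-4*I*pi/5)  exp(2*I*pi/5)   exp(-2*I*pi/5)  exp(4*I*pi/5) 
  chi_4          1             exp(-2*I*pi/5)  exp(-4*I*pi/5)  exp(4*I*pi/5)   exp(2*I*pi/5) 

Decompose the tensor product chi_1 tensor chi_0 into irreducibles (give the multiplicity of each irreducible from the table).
chi_1 tensor chi_0 = chi_1 (all other irreducibles have multiplicity 0).

Proof sketch: The character of a tensor product is the pointwise product (chi_1 * chi_0)(C) = chi_1(C) * chi_0(C):
  {0}: (1)*(1), {1}: (exp(2*I*pi/5))*(1), {2}: (exp(4*I*pi/5))*(1), {3}: (exp(-4*I*pi/5))*(1), {4}: (exp(-2*I*pi/5))*(1)
so (chi_1 * chi_0) takes values
  {0} -> 1, {1} -> exp(2*I*pi/5), {2} -> exp(4*I*pi/5), {3} -> exp(-4*I*pi/5), {4} -> exp(-2*I*pi/5).
Now take the inner product of this character with each irreducible chi from the table, <chi_1*chi_0, chi> = (1/5) sum_C |C| (chi_1*chi_0)(C) conj(chi(C)):
  <chi_1*chi_0, chi_0> = (1/5)[1*(1)*conj(1) + 1*(exp(2*I*pi/5))*conj(1) + 1*(exp(4*I*pi/5))*conj(1) + 1*(exp(-4*I*pi/5))*conj(1) + 1*(exp(-2*I*pi/5))*conj(1)]
      = (1/5)[(1) + (exp(2*I*pi/5)) + (exp(4*I*pi/5)) + (exp(-4*I*pi/5)) + (exp(-2*I*pi/5))] = 0/5 = 0
  <chi_1*chi_0, chi_1> = (1/5)[1*(1)*conj(1) + 1*(exp(2*I*pi/5))*conj(exp(2*I*pi/5)) + 1*(exp(4*I*pi/5))*conj(exp(4*I*pi/5)) + 1*(exp(-4*I*pi/5))*conj(exp(-4*I*pi/5)) + 1*(exp(-2*I*pi/5))*conj(exp(-2*I*pi/5))]
      = (1/5)[(1) + (1) + (1) + (1) + (1)] = 5/5 = 1
  <chi_1*chi_0, chi_2> = (1/5)[1*(1)*conj(1) + 1*(exp(2*I*pi/5))*conj(exp(4*I*pi/5)) + 1*(exp(4*I*pi/5))*conj(exp(-2*I*pi/5)) + 1*(exp(-4*I*pi/5))*conj(exp(2*I*pi/5)) + 1*(exp(-2*I*pi/5))*conj(exp(-4*I*pi/5))]
      = (1/5)[(1) + (exp(-2*I*pi/5)) + (exp(-4*I*pi/5)) + (exp(4*I*pi/5)) + (exp(2*I*pi/5))] = 0/5 = 0
  <chi_1*chi_0, chi_3> = (1/5)[1*(1)*conj(1) + 1*(exp(2*I*pi/5))*conj(exp(-4*I*pi/5)) + 1*(exp(4*I*pi/5))*conj(exp(2*I*pi/5)) + 1*(exp(-4*I*pi/5))*conj(exp(-2*I*pi/5)) + 1*(exp(-2*I*pi/5))*conj(exp(4*I*pi/5))]
      = (1/5)[(1) + (exp(-4*I*pi/5)) + (exp(2*I*pi/5)) + (exp(-2*I*pi/5)) + (exp(4*I*pi/5))] = 0/5 = 0
  <chi_1*chi_0, chi_4> = (1/5)[1*(1)*conj(1) + 1*(exp(2*I*pi/5))*conj(exp(-2*I*pi/5)) + 1*(exp(4*I*pi/5))*conj(exp(-4*I*pi/5)) + 1*(exp(-4*I*pi/5))*conj(exp(4*I*pi/5)) + 1*(exp(-2*I*pi/5))*conj(exp(2*I*pi/5))]
      = (1/5)[(1) + (exp(4*I*pi/5)) + (exp(-2*I*pi/5)) + (exp(2*I*pi/5)) + (exp(-4*I*pi/5))] = 0/5 = 0
(Exp terms are combined using exp(i*s)*conj(exp(i*t)) = exp(i*(s-t)), and sums of them are collapsed using the identity that for every m > 1 the m distinct m-th roots of unity sum to 0, e.g. 1 + exp(2*I*pi/3) + exp(-2*I*pi/3) = 0.)
Hence the multiplicities are chi_1: 1. Dimension check: dim(chi_1)*dim(chi_0) = 1*1 = 1 and sum (mult * dim) = 1*1 = 1.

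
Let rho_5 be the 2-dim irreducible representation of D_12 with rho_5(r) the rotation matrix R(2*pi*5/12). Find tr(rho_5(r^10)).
chi_{rho_5}(r^10) = 2*cos(2*pi*5*10/12) = 1

Solution. rho_5(r^10) is rotation by angle 2*pi*5*10/12, whose trace is 2*cos(2*pi*5*10/12) = 1.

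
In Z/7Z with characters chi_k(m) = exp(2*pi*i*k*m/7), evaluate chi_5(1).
chi_5(1) = zeta_7^5 = exp(-4*I*pi/7)

Working: chi_5(1) = zeta_7^(5*1) = zeta_7^5. Since zeta_7^7 = 1, this equals zeta_7^5 = exp(2*pi*i*5/7) = exp(-4*I*pi/7).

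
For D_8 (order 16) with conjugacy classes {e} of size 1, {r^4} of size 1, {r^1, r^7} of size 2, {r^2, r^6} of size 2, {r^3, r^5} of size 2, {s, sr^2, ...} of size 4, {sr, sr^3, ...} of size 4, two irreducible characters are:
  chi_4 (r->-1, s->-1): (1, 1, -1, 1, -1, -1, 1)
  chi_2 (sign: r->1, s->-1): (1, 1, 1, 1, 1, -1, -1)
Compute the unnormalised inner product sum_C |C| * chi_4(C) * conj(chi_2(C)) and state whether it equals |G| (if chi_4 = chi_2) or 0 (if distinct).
Sum = 0; so <chi_4, chi_2> = 0 (distinct irreducibles are orthogonal).

Details: Compute term by term over conjugacy classes (|C| * chi_4(C) * conj(chi_2(C))):
  1*(1)*conj(1) + 1*(1)*conj(1) + 2*(-1)*conj(1) + 2*(1)*conj(1) + 2*(-1)*conj(1) + 4*(-1)*conj(-1) + 4*(1)*conj(-1)
  = (1) + (1) + (-2) + (2) + (-2) + (4) + (-4)
  = 0.
Dividing by |G| = 16 gives 0/16 = 0, matching the row-orthogonality relation <chi_4, chi_2> = [chi_4 = chi_2].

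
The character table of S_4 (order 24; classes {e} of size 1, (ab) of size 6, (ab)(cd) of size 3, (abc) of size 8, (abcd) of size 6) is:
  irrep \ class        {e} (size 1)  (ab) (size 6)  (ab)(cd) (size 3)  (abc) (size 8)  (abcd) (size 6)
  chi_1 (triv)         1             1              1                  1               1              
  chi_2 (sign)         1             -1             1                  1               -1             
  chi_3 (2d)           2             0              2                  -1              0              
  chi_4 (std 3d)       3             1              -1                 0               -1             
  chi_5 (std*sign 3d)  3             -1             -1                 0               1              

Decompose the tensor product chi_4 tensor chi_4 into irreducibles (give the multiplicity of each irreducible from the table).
chi_4 tensor chi_4 = chi_1 + chi_3 + chi_4 + chi_5 (all other irreducibles have multiplicity 0).

Working: The character of a tensor product is the pointwise product (chi_4 * chi_4)(C) = chi_4(C) * chi_4(C):
  {e}: (3)*(3), (ab): (1)*(1), (ab)(cd): (-1)*(-1), (abc): (0)*(0), (abcd): (-1)*(-1)
so (chi_4 * chi_4) takes values
  {e} -> 9, (ab) -> 1, (ab)(cd) -> 1, (abc) -> 0, (abcd) -> 1.
Now take the inner product of this character with each irreducible chi from the table, <chi_4*chi_4, chi> = (1/24) sum_C |C| (chi_4*chi_4)(C) conj(chi(C)):
  <chi_4*chi_4, chi_1> = (1/24)[1*(9)*conj(1) + 6*(1)*conj(1) + 3*(1)*conj(1) + 8*(0)*conj(1) + 6*(1)*conj(1)]
      = (1/24)[(9) + (6) + (3) + (0) + (6)] = 24/24 = 1
  <chi_4*chi_4, chi_2> = (1/24)[1*(9)*conj(1) + 6*(1)*conj(-1) + 3*(1)*conj(1) + 8*(0)*conj(1) + 6*(1)*conj(-1)]
      = (1/24)[(9) + (-6) + (3) + (0) + (-6)] = 0/24 = 0
  <chi_4*chi_4, chi_3> = (1/24)[1*(9)*conj(2) + 6*(1)*conj(0) + 3*(1)*conj(2) + 8*(0)*conj(-1) + 6*(1)*conj(0)]
      = (1/24)[(18) + (0) + (6) + (0) + (0)] = 24/24 = 1
  <chi_4*chi_4, chi_4> = (1/24)[1*(9)*conj(3) + 6*(1)*conj(1) + 3*(1)*conj(-1) + 8*(0)*conj(0) + 6*(1)*conj(-1)]
      = (1/24)[(27) + (6) + (-3) + (0) + (-6)] = 24/24 = 1
  <chi_4*chi_4, chi_5> = (1/24)[1*(9)*conj(3) + 6*(1)*conj(-1) + 3*(1)*conj(-1) + 8*(0)*conj(0) + 6*(1)*conj(1)]
      = (1/24)[(27) + (-6) + (-3) + (0) + (6)] = 24/24 = 1
Hence the multiplicities are chi_1: 1, chi_3: 1, chi_4: 1, chi_5: 1. Dimension check: dim(chi_4)*dim(chi_4) = 3*3 = 9 and sum (mult * dim) = 1*1 + 1*2 + 1*3 + 1*3 = 9.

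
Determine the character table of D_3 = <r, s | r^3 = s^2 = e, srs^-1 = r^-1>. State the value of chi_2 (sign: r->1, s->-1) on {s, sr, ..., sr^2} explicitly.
Conjugacy classes: {e} of size 1, {r^1, r^2} of size 2, {s, sr, ..., sr^2} of size 3.
Character table:
  irrep \ class              {e} (size 1)  {r^1, r^2} (size 2)  {s, sr, ..., sr^2} (size 3)
  chi_1 (triv)               1             1                    1                          
  chi_2 (sign: r->1, s->-1)  1             1                    -1                         
  chi_3 (2d, j=1)            2             -1                   0                          

Spot check: chi_2 (sign: r->1, s->-1) on {s, sr, ..., sr^2} = -1.

Proof sketch: D_3 has order 2*3 = 6 with 3 conjugacy classes, hence 3 irreducibles. Sum of squared dims 1 + 1 + 4 = 6 = |G|. Linear characters come from the abelianisation; the 2-dimensional irreps have character r^k -> 2*cos(2*pi*j*k/3), reflections -> 0.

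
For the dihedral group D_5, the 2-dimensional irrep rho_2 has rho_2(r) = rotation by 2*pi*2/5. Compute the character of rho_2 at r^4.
chi_{rho_2}(r^4) = 2*cos(2*pi*2*4/5) = -sqrt(5)/2 - 1/2

Derivation: rho_2(r^4) is rotation by angle 2*pi*2*4/5, whose trace is 2*cos(2*pi*2*4/5) = -sqrt(5)/2 - 1/2.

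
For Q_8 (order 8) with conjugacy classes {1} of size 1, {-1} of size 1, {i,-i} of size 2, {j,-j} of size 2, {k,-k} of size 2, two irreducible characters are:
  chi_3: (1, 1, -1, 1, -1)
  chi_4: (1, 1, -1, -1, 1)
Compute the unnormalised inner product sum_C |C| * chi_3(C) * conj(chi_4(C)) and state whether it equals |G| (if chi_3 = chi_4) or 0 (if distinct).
Sum = 0; so <chi_3, chi_4> = 0 (distinct irreducibles are orthogonal).

Compute term by term over conjugacy classes (|C| * chi_3(C) * conj(chi_4(C))):
  1*(1)*conj(1) + 1*(1)*conj(1) + 2*(-1)*conj(-1) + 2*(1)*conj(-1) + 2*(-1)*conj(1)
  = (1) + (1) + (2) + (-2) + (-2)
  = 0.
Dividing by |G| = 8 gives 0/8 = 0, matching the row-orthogonality relation <chi_3, chi_4> = [chi_3 = chi_4].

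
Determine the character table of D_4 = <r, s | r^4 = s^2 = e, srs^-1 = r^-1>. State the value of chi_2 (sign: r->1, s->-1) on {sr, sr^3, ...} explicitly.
Conjugacy classes: {e} of size 1, {r^2} of size 1, {r^1, r^3} of size 2, {s, sr^2, ...} of size 2, {sr, sr^3, ...} of size 2.
Character table:
  irrep \ class              {e} (size 1)  {r^2} (size 1)  {r^1, r^3} (size 2)  {s, sr^2, ...} (size 2)  {sr, sr^3, ...} (size 2)
  chi_1 (triv)               1             1               1                    1                        1                       
  chi_2 (sign: r->1, s->-1)  1             1               1                    -1                       -1                      
  chi_3 (r->-1, s->1)        1             1               -1                   1                        -1                      
  chi_4 (r->-1, s->-1)       1             1               -1                   -1                       1                       
  chi_5 (2d, j=1)            2             -2              0                    0                        0                       

Spot check: chi_2 (sign: r->1, s->-1) on {sr, sr^3, ...} = -1.

Working: D_4 has order 2*4 = 8 with 5 conjugacy classes, hence 5 irreducibles. Sum of squared dims 1 + 1 + 1 + 1 + 4 = 8 = |G|. Linear characters come from the abelianisation; the 2-dimensional irreps have character r^k -> 2*cos(2*pi*j*k/4), reflections -> 0.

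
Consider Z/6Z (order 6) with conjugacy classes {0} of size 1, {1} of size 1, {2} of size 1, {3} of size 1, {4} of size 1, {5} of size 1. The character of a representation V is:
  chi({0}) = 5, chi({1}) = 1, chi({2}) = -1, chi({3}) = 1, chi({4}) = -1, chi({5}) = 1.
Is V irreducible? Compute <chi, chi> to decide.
Not irreducible (reducible): <chi, chi> = 5 > 1.

Details: <chi, chi> = (1/|G|) sum_C |C| * |chi(C)|^2 = (1/6)[1*|5|^2 + 1*|1|^2 + 1*|-1|^2 + 1*|1|^2 + 1*|-1|^2 + 1*|1|^2]
  = (1/6)[(25) + (1) + (1) + (1) + (1) + (1)] = 30/6 = 5.
(Exp terms are combined using exp(i*s)*conj(exp(i*t)) = exp(i*(s-t)), and sums of them are collapsed using the identity that for every m > 1 the m distinct m-th roots of unity sum to 0, e.g. 1 + exp(2*I*pi/3) + exp(-2*I*pi/3) = 0.)
A character is irreducible iff <chi, chi> = 1, so this representation is reducible.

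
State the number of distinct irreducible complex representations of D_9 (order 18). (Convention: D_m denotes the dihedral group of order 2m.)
6

Justification: The number of irreducible complex representations of a finite group equals its number of conjugacy classes. D_9 has 6 conjugacy classes ((n+3)/2 for n odd), so D_9 (order 18) has exactly 6 irreducible complex representations.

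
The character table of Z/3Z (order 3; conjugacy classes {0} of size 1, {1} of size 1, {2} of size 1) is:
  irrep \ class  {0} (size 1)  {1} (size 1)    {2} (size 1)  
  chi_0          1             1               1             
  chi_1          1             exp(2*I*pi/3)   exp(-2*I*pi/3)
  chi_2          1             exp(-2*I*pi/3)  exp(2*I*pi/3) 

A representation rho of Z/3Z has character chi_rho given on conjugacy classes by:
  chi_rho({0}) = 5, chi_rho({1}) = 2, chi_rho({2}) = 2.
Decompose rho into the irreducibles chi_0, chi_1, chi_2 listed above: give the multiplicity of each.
Multiplicities: chi_0: 3, chi_1: 1, chi_2: 1.

Reasoning: Use <chi_rho, chi> = (1/|G|) sum_C |C| * chi_rho(C) * conj(chi(C)) with |G| = 3 for each irreducible chi in the table:
  <chi_rho, chi_0> = (1/3)[1*(5)*conj(1) + 1*(2)*conj(1) + 1*(2)*conj(1)]
      = (1/3)[(5) + (2) + (2)] = 9/3 = 3
  <chi_rho, chi_1> = (1/3)[1*(5)*conj(1) + 1*(2)*conj(exp(2*I*pi/3)) + 1*(2)*conj(exp(-2*I*pi/3))]
      = (1/3)[(5) + (1 + 3*exp(-2*I*pi/3) + exp(2*I*pi/3)) + (1 + exp(-2*I*pi/3) + 3*exp(2*I*pi/3))] = 3/3 = 1
  <chi_rho, chi_2> = (1/3)[1*(5)*conj(1) + 1*(2)*conj(exp(-2*I*pi/3)) + 1*(2)*conj(exp(2*I*pi/3))]
      = (1/3)[(5) + (1 + exp(-2*I*pi/3) + 3*exp(2*I*pi/3)) + (1 + 3*exp(-2*I*pi/3) + exp(2*I*pi/3))] = 3/3 = 1
(Exp terms are combined using exp(i*s)*conj(exp(i*t)) = exp(i*(s-t)), and sums of them are collapsed using the identity that for every m > 1 the m distinct m-th roots of unity sum to 0, e.g. 1 + exp(2*I*pi/3) + exp(-2*I*pi/3) = 0.)
Dimension check: dim(rho) = sum (mult * dim) = 3*1 + 1*1 + 1*1 = 5 = chi_rho(e) = 5.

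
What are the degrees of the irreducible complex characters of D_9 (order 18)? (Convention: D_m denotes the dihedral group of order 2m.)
Dimensions: 1, 1, 2, 2, 2, 2

Justification: There are 6 irreducibles (= number of conjugacy classes). Their dimensions d_i satisfy sum d_i^2 = |G| = 18: 1 + 1 + 4 + 4 + 4 + 4 = 18.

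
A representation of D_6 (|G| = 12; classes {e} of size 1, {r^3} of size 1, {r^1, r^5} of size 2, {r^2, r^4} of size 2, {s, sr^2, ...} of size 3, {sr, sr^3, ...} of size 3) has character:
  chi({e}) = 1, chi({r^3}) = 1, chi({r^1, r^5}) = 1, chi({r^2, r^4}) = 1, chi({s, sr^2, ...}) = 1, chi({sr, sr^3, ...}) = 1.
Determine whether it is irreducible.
Irreducible: <chi, chi> = 1.

Argument: <chi, chi> = (1/|G|) sum_C |C| * |chi(C)|^2 = (1/12)[1*|1|^2 + 1*|1|^2 + 2*|1|^2 + 2*|1|^2 + 3*|1|^2 + 3*|1|^2]
  = (1/12)[(1) + (1) + (2) + (2) + (3) + (3)] = 12/12 = 1.
A character is irreducible iff <chi, chi> = 1, so this representation is irreducible.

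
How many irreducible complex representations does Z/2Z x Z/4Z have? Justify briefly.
8

Explanation: The number of irreducible complex representations of a finite group equals its number of conjugacy classes. Z/2Z x Z/4Z is abelian of order 8, so every element is its own conjugacy class: 8 classes, so Z/2Z x Z/4Z (order 8) has exactly 8 irreducible complex representations.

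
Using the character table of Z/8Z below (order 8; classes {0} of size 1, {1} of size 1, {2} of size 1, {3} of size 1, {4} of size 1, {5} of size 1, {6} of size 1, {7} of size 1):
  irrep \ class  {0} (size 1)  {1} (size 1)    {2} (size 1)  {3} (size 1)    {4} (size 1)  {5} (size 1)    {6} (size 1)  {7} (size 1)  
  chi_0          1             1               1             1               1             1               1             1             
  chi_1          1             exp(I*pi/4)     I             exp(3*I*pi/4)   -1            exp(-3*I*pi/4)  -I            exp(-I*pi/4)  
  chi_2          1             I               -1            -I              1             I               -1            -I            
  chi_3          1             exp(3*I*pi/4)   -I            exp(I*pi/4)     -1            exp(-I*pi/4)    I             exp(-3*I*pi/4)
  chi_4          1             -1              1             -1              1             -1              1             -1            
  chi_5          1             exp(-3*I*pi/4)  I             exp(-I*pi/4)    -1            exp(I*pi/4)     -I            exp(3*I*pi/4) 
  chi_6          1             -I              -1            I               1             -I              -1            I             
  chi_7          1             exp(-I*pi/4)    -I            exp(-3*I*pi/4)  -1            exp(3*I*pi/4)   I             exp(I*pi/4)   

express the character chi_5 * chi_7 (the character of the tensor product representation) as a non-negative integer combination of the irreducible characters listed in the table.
chi_5 tensor chi_7 = chi_4 (all other irreducibles have multiplicity 0).

Reasoning: The character of a tensor product is the pointwise product (chi_5 * chi_7)(C) = chi_5(C) * chi_7(C):
  {0}: (1)*(1), {1}: (exp(-3*I*pi/4))*(exp(-I*pi/4)), {2}: (I)*(-I), {3}: (exp(-I*pi/4))*(exp(-3*I*pi/4)), {4}: (-1)*(-1), {5}: (exp(I*pi/4))*(exp(3*I*pi/4)), {6}: (-I)*(I), {7}: (exp(3*I*pi/4))*(exp(I*pi/4))
so (chi_5 * chi_7) takes values
  {0} -> 1, {1} -> -1, {2} -> 1, {3} -> -1, {4} -> 1, {5} -> -1, {6} -> 1, {7} -> -1.
Now take the inner product of this character with each irreducible chi from the table, <chi_5*chi_7, chi> = (1/8) sum_C |C| (chi_5*chi_7)(C) conj(chi(C)):
  <chi_5*chi_7, chi_0> = (1/8)[1*(1)*conj(1) + 1*(-1)*conj(1) + 1*(1)*conj(1) + 1*(-1)*conj(1) + 1*(1)*conj(1) + 1*(-1)*conj(1) + 1*(1)*conj(1) + 1*(-1)*conj(1)]
      = (1/8)[(1) + (-1) + (1) + (-1) + (1) + (-1) + (1) + (-1)] = 0/8 = 0
  <chi_5*chi_7, chi_1> = (1/8)[1*(1)*conj(1) + 1*(-1)*conj(exp(I*pi/4)) + 1*(1)*conj(I) + 1*(-1)*conj(exp(3*I*pi/4)) + 1*(1)*conj(-1) + 1*(-1)*conj(exp(-3*I*pi/4)) + 1*(1)*conj(-I) + 1*(-1)*conj(exp(-I*pi/4))]
      = (1/8)[(1) + (-exp(-I*pi/4)) + (-I) + (-exp(-3*I*pi/4)) + (-1) + (-exp(3*I*pi/4)) + (I) + (-exp(I*pi/4))] = 0/8 = 0
  <chi_5*chi_7, chi_2> = (1/8)[1*(1)*conj(1) + 1*(-1)*conj(I) + 1*(1)*conj(-1) + 1*(-1)*conj(-I) + 1*(1)*conj(1) + 1*(-1)*conj(I) + 1*(1)*conj(-1) + 1*(-1)*conj(-I)]
      = (1/8)[(1) + (I) + (-1) + (-I) + (1) + (I) + (-1) + (-I)] = 0/8 = 0
  <chi_5*chi_7, chi_3> = (1/8)[1*(1)*conj(1) + 1*(-1)*conj(exp(3*I*pi/4)) + 1*(1)*conj(-I) + 1*(-1)*conj(exp(I*pi/4)) + 1*(1)*conj(-1) + 1*(-1)*conj(exp(-I*pi/4)) + 1*(1)*conj(I) + 1*(-1)*conj(exp(-3*I*pi/4))]
      = (1/8)[(1) + (-exp(-3*I*pi/4)) + (I) + (-exp(-I*pi/4)) + (-1) + (-exp(I*pi/4)) + (-I) + (-exp(3*I*pi/4))] = 0/8 = 0
  <chi_5*chi_7, chi_4> = (1/8)[1*(1)*conj(1) + 1*(-1)*conj(-1) + 1*(1)*conj(1) + 1*(-1)*conj(-1) + 1*(1)*conj(1) + 1*(-1)*conj(-1) + 1*(1)*conj(1) + 1*(-1)*conj(-1)]
      = (1/8)[(1) + (1) + (1) + (1) + (1) + (1) + (1) + (1)] = 8/8 = 1
  <chi_5*chi_7, chi_5> = (1/8)[1*(1)*conj(1) + 1*(-1)*conj(exp(-3*I*pi/4)) + 1*(1)*conj(I) + 1*(-1)*conj(exp(-I*pi/4)) + 1*(1)*conj(-1) + 1*(-1)*conj(exp(I*pi/4)) + 1*(1)*conj(-I) + 1*(-1)*conj(exp(3*I*pi/4))]
      = (1/8)[(1) + (-exp(3*I*pi/4)) + (-I) + (-exp(I*pi/4)) + (-1) + (-exp(-I*pi/4)) + (I) + (-exp(-3*I*pi/4))] = 0/8 = 0
  <chi_5*chi_7, chi_6> = (1/8)[1*(1)*conj(1) + 1*(-1)*conj(-I) + 1*(1)*conj(-1) + 1*(-1)*conj(I) + 1*(1)*conj(1) + 1*(-1)*conj(-I) + 1*(1)*conj(-1) + 1*(-1)*conj(I)]
      = (1/8)[(1) + (-I) + (-1) + (I) + (1) + (-I) + (-1) + (I)] = 0/8 = 0
  <chi_5*chi_7, chi_7> = (1/8)[1*(1)*conj(1) + 1*(-1)*conj(exp(-I*pi/4)) + 1*(1)*conj(-I) + 1*(-1)*conj(exp(-3*I*pi/4)) + 1*(1)*conj(-1) + 1*(-1)*conj(exp(3*I*pi/4)) + 1*(1)*conj(I) + 1*(-1)*conj(exp(I*pi/4))]
      = (1/8)[(1) + (-exp(I*pi/4)) + (I) + (-exp(3*I*pi/4)) + (-1) + (-exp(-3*I*pi/4)) + (-I) + (-exp(-I*pi/4))] = 0/8 = 0
(Exp terms are combined using exp(i*s)*conj(exp(i*t)) = exp(i*(s-t)), and sums of them are collapsed using the identity that for every m > 1 the m distinct m-th roots of unity sum to 0, e.g. 1 + exp(2*I*pi/3) + exp(-2*I*pi/3) = 0.)
Hence the multiplicities are chi_4: 1. Dimension check: dim(chi_5)*dim(chi_7) = 1*1 = 1 and sum (mult * dim) = 1*1 = 1.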